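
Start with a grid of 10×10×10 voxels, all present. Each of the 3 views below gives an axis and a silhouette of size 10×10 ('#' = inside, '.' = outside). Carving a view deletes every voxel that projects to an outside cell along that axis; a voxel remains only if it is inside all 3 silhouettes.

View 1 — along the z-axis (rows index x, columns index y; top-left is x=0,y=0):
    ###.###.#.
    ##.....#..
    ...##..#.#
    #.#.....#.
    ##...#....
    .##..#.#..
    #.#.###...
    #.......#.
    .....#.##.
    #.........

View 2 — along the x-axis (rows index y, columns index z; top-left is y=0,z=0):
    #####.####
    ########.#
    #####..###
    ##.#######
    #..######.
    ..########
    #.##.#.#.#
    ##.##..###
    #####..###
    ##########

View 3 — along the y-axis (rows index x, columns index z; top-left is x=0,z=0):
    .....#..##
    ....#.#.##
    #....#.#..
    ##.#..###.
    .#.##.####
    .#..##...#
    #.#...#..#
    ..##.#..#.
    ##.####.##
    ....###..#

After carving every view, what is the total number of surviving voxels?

start: 10×10×10 = 1000 voxels
step 1: project along z, AND mask (35/100) → |grid| = 350
step 2: project along x, AND mask (81/100) → |grid| = 283
step 3: project along y, AND mask (47/100) → |grid| = 126

126 voxels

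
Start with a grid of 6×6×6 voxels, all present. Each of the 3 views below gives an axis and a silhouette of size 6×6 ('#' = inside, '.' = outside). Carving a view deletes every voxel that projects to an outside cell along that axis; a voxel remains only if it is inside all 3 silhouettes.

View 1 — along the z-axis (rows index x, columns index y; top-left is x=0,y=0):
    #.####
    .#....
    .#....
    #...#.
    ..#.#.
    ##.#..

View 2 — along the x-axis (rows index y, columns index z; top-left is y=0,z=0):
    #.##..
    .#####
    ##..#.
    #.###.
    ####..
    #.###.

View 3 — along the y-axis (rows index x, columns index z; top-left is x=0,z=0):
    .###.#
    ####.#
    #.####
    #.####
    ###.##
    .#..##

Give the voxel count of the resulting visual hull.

full grid |V| = 216
after view 1 [z-axis, 14 of 36 cells solid] → remaining = 84
after view 2 [x-axis, 23 of 36 cells solid] → remaining = 54
after view 3 [y-axis, 27 of 36 cells solid] → remaining = 34

|visual hull| = 34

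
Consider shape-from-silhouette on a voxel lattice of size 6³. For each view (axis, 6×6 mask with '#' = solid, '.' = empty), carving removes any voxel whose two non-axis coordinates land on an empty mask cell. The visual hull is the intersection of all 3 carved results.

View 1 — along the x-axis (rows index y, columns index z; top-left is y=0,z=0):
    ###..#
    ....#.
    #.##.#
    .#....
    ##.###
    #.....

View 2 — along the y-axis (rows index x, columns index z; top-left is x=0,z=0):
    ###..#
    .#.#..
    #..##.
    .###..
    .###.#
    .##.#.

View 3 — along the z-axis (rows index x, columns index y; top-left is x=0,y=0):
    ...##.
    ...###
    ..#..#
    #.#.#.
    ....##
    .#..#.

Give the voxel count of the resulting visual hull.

remaining voxels: 22

full grid |V| = 216
[1] x-view keeps 16 columns → grid now 96
[2] y-view keeps 19 columns → grid now 49
[3] z-view keeps 14 columns → grid now 22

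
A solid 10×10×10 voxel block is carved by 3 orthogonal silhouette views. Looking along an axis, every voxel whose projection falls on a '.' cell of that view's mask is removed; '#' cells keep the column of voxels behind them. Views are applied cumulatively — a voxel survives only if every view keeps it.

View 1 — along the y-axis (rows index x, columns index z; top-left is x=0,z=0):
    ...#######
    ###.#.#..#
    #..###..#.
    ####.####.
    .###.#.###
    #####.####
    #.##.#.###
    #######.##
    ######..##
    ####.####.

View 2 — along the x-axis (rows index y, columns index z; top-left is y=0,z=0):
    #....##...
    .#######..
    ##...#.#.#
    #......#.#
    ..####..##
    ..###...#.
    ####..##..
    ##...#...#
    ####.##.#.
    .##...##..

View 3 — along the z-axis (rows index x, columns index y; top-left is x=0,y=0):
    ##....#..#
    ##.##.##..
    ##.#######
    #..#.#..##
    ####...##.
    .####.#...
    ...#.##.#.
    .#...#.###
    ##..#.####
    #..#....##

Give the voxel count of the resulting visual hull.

initial block: 10^3 = 1000
after view 1 [y-axis, 74 of 100 cells solid] → remaining = 740
after view 2 [x-axis, 49 of 100 cells solid] → remaining = 364
after view 3 [z-axis, 55 of 100 cells solid] → remaining = 198

|visual hull| = 198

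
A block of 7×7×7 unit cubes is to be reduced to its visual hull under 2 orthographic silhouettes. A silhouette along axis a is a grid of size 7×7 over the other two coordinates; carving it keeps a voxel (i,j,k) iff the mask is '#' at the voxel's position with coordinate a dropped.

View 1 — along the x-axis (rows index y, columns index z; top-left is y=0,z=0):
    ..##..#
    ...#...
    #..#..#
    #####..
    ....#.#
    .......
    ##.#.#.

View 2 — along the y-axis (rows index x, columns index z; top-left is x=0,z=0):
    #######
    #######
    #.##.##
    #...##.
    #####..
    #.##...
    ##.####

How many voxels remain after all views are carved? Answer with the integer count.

initial block: 7^3 = 343
[1] x-view keeps 18 columns → grid now 126
[2] y-view keeps 36 columns → grid now 96

96 voxels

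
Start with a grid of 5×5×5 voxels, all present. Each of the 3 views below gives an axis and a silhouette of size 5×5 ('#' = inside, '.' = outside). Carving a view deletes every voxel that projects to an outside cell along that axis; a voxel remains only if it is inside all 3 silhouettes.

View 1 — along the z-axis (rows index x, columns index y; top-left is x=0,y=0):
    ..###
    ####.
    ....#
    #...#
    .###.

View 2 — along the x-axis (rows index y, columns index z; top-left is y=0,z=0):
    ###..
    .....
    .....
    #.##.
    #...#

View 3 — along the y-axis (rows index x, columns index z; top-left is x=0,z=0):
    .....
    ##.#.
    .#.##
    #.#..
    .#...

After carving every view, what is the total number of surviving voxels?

remaining voxels: 8

start: 5×5×5 = 125 voxels
step 1: project along z, AND mask (13/25) → |grid| = 65
step 2: project along x, AND mask (8/25) → |grid| = 21
step 3: project along y, AND mask (9/25) → |grid| = 8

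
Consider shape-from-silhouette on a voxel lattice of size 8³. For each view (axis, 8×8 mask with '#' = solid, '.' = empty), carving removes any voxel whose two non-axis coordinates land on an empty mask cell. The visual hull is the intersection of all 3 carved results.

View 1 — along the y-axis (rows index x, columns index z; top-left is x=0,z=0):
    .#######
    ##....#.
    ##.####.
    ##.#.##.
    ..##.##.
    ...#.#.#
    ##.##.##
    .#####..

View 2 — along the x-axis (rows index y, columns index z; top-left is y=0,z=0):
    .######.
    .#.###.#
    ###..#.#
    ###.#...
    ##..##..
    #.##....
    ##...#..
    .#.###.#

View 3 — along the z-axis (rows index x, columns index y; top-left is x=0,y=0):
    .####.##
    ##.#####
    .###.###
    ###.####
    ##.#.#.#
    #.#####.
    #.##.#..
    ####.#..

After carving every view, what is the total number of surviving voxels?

voxel count = 120

initial block: 8^3 = 512
[1] y-view keeps 39 columns → grid now 312
[2] x-view keeps 35 columns → grid now 173
[3] z-view keeps 46 columns → grid now 120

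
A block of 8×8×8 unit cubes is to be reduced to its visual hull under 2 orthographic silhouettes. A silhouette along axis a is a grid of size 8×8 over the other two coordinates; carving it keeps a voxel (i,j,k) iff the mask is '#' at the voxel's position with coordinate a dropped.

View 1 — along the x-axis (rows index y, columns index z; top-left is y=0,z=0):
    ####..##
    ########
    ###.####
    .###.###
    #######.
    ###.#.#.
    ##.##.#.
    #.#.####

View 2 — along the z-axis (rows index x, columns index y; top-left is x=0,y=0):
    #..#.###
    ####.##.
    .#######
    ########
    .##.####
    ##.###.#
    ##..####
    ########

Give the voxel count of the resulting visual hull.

322 voxels

full grid |V| = 512
  1. axis=0 (YZ plane), |mask|=50  ⇒  voxels=400
  2. axis=2 (XY plane), |mask|=52  ⇒  voxels=322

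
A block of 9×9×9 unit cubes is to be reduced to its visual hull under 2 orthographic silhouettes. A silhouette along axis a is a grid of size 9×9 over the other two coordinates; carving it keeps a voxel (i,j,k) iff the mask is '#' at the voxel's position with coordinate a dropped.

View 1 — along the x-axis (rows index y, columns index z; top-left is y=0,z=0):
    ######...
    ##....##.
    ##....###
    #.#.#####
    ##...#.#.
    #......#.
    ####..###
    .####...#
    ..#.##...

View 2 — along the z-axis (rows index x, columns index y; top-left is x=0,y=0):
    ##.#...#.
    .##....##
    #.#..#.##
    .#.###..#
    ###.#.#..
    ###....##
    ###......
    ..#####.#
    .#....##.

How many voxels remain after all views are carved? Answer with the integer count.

start: 9×9×9 = 729 voxels
V1 x: intersect with YZ mask (43 set) -- 387 left
V2 z: intersect with XY mask (40 set) -- 188 left

|visual hull| = 188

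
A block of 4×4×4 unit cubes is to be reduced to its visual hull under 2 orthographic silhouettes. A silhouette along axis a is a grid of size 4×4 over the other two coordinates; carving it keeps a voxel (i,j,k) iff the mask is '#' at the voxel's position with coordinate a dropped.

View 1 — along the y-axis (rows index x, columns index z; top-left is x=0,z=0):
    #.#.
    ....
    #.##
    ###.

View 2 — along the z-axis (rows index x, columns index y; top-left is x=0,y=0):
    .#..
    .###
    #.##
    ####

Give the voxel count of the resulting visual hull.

voxel count = 23

initial block: 4^3 = 64
V1 y: intersect with XZ mask (8 set) -- 32 left
V2 z: intersect with XY mask (11 set) -- 23 left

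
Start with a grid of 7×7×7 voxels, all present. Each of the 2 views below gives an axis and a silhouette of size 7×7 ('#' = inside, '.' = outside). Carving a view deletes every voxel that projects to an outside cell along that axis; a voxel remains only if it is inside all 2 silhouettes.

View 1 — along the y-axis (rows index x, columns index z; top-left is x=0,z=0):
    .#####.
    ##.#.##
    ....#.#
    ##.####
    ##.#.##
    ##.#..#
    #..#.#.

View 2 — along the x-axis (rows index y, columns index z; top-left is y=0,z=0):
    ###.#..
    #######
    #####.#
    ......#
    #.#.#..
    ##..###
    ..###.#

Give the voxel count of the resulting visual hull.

voxel count = 121

initial block: 7^3 = 343
[1] y-view keeps 30 columns → grid now 210
[2] x-view keeps 30 columns → grid now 121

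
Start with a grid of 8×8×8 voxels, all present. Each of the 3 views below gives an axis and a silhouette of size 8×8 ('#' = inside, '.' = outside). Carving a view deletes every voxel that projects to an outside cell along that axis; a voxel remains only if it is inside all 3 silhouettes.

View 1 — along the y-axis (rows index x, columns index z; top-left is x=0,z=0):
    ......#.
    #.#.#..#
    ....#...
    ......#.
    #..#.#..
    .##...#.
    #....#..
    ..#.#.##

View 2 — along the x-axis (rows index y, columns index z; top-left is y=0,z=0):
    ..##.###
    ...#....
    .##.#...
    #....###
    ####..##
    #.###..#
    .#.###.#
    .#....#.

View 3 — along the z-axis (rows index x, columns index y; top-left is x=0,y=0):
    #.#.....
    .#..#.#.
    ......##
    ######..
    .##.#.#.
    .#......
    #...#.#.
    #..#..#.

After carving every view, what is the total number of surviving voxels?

25 voxels

start: 8×8×8 = 512 voxels
step 1: project along y, AND mask (19/64) → |grid| = 152
step 2: project along x, AND mask (31/64) → |grid| = 71
step 3: project along z, AND mask (24/64) → |grid| = 25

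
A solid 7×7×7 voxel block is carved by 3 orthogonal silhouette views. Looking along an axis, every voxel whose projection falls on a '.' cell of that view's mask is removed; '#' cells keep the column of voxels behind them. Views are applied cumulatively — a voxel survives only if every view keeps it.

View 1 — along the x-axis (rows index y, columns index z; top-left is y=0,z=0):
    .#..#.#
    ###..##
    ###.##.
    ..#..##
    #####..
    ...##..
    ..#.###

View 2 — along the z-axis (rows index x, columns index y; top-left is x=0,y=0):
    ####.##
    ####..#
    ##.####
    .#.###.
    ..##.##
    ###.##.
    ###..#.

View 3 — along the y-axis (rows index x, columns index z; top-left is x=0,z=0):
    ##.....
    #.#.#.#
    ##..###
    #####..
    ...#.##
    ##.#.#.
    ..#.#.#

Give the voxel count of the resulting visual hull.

|visual hull| = 69

full grid |V| = 343
[1] x-view keeps 27 columns → grid now 189
[2] z-view keeps 34 columns → grid now 128
[3] y-view keeps 26 columns → grid now 69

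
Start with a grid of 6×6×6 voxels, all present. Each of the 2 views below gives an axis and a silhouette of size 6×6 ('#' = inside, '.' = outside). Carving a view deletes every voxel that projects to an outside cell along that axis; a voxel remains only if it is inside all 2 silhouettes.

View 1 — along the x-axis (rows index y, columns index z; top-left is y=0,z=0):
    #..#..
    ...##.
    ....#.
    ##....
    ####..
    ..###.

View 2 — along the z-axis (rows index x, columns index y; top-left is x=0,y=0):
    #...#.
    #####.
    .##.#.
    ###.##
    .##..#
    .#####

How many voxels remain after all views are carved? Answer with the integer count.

before carving: 216 voxels (6×6×6)
after view 1 [x-axis, 14 of 36 cells solid] → remaining = 84
after view 2 [z-axis, 23 of 36 cells solid] → remaining = 54

voxel count = 54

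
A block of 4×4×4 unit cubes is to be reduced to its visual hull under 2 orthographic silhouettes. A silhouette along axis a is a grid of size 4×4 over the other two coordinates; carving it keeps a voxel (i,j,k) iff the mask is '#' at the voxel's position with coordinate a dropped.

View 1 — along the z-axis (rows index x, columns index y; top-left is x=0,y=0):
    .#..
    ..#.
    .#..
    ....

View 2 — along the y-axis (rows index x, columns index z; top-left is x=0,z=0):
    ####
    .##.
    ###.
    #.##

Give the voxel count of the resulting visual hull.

start: 4×4×4 = 64 voxels
carve view 1 (along z, XY-mask fill 3/16): 12 voxels remain
carve view 2 (along y, XZ-mask fill 12/16): 9 voxels remain

voxel count = 9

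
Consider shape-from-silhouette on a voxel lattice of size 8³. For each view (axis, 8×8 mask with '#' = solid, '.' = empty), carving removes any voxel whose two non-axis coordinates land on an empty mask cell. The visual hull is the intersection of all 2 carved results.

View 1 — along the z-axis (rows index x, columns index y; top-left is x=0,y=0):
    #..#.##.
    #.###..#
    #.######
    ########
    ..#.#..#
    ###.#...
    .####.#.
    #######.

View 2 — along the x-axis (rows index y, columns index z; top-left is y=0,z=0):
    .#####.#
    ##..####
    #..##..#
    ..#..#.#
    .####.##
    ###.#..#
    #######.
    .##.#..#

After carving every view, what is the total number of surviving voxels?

start: 8×8×8 = 512 voxels
V1 z: intersect with XY mask (43 set) -- 344 left
V2 x: intersect with YZ mask (41 set) -- 219 left

|visual hull| = 219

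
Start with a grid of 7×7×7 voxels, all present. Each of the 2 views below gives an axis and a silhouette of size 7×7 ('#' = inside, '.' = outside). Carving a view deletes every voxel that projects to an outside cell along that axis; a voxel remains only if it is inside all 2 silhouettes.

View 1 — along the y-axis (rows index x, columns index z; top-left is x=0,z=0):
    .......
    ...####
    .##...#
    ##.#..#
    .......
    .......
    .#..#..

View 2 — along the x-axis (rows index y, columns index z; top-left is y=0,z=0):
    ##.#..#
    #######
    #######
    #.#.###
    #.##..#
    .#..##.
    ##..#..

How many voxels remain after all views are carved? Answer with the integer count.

remaining voxels: 62

before carving: 343 voxels (7×7×7)
step 1: project along y, AND mask (13/49) → |grid| = 91
step 2: project along x, AND mask (33/49) → |grid| = 62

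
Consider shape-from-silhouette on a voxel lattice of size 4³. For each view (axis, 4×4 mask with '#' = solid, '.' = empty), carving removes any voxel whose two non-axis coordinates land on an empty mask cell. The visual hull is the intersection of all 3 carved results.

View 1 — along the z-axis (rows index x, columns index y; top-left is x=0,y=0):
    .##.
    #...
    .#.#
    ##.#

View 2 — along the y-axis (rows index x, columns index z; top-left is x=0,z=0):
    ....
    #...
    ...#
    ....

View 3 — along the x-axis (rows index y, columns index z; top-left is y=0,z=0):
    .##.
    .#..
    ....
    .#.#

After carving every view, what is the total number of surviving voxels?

remaining voxels: 1

initial block: 4^3 = 64
V1 z: intersect with XY mask (8 set) -- 32 left
V2 y: intersect with XZ mask (2 set) -- 3 left
V3 x: intersect with YZ mask (5 set) -- 1 left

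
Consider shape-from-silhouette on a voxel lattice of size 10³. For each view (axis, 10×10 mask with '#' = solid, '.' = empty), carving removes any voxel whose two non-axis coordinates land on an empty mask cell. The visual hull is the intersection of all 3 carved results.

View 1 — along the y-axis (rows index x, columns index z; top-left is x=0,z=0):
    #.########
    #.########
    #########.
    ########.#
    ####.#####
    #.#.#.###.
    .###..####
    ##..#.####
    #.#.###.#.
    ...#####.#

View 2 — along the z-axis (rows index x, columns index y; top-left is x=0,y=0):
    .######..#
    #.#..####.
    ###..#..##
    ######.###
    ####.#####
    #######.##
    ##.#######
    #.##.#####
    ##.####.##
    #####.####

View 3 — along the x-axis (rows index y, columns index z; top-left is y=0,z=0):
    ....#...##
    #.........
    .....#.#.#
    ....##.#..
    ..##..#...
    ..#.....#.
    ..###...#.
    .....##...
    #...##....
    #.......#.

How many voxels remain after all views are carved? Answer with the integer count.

initial block: 10^3 = 1000
carve view 1 (along y, XZ-mask fill 77/100): 770 voxels remain
carve view 2 (along z, XY-mask fill 80/100): 608 voxels remain
carve view 3 (along x, YZ-mask fill 26/100): 163 voxels remain

|visual hull| = 163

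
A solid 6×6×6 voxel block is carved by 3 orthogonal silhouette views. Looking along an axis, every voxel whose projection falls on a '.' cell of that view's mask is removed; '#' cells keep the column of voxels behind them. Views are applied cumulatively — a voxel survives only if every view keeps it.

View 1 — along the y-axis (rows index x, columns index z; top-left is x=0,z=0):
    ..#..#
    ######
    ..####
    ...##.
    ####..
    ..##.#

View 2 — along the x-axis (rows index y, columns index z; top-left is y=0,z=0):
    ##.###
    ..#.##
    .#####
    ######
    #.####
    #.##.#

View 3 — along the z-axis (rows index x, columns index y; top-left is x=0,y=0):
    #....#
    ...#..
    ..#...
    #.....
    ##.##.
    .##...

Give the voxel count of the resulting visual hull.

31 voxels

start: 6×6×6 = 216 voxels
step 1: project along y, AND mask (21/36) → |grid| = 126
step 2: project along x, AND mask (28/36) → |grid| = 103
step 3: project along z, AND mask (11/36) → |grid| = 31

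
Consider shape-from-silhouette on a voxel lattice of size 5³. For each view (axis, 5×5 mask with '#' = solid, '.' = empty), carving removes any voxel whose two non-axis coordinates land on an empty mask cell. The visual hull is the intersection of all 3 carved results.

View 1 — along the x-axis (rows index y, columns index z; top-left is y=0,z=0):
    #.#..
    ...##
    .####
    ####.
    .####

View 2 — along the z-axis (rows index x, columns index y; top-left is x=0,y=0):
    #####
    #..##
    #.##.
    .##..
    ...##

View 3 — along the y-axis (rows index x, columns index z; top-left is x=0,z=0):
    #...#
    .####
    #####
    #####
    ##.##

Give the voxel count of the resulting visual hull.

35 voxels

before carving: 125 voxels (5×5×5)
V1 x: intersect with YZ mask (16 set) -- 80 left
V2 z: intersect with XY mask (15 set) -- 50 left
V3 y: intersect with XZ mask (20 set) -- 35 left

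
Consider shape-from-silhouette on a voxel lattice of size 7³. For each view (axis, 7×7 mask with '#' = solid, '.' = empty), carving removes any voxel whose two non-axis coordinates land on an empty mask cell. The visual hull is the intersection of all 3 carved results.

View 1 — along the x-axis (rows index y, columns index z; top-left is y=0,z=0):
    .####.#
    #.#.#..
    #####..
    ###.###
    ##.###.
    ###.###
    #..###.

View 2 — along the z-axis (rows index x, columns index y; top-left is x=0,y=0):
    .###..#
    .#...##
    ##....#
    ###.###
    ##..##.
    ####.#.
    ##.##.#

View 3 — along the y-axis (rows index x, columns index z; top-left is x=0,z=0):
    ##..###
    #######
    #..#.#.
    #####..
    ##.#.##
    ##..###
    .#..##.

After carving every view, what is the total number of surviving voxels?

start: 7×7×7 = 343 voxels
[1] x-view keeps 34 columns → grid now 238
[2] z-view keeps 30 columns → grid now 138
[3] y-view keeps 33 columns → grid now 95

|visual hull| = 95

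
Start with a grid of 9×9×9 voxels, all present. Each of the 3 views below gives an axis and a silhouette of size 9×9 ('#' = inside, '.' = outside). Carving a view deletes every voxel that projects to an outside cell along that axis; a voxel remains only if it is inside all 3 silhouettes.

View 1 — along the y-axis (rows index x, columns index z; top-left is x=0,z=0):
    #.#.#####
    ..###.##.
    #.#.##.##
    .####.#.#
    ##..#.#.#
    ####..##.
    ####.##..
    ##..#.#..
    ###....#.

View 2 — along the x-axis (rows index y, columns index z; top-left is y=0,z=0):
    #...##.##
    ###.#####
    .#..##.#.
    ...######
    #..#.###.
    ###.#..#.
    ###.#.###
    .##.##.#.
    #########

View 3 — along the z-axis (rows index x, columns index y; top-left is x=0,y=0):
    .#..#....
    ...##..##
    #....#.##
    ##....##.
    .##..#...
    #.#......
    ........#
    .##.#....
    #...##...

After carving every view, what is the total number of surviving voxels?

before carving: 729 voxels (9×9×9)
after view 1 [y-axis, 49 of 81 cells solid] → remaining = 441
after view 2 [x-axis, 54 of 81 cells solid] → remaining = 294
after view 3 [z-axis, 26 of 81 cells solid] → remaining = 96

remaining voxels: 96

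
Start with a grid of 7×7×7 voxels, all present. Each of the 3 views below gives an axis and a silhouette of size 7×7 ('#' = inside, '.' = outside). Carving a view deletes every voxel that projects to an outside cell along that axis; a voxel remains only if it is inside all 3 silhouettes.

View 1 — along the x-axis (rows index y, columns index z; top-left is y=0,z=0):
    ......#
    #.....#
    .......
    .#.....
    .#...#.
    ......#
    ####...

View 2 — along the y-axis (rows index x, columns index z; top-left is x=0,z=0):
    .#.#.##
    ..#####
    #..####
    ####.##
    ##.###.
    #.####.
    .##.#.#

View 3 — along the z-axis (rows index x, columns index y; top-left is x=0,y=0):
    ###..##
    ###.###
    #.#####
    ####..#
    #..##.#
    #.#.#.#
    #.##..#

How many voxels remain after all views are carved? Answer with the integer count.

remaining voxels: 38

start: 7×7×7 = 343 voxels
[1] x-view keeps 11 columns → grid now 77
[2] y-view keeps 34 columns → grid now 51
[3] z-view keeps 34 columns → grid now 38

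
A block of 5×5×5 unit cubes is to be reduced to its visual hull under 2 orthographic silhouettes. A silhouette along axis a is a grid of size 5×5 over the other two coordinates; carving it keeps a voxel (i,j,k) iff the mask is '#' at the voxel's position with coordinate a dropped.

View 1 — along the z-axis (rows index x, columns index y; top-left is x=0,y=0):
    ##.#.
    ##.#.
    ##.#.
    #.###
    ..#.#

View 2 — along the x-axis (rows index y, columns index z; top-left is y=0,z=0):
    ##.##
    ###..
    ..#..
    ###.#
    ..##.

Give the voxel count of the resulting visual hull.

before carving: 125 voxels (5×5×5)
V1 z: intersect with XY mask (15 set) -- 75 left
V2 x: intersect with YZ mask (14 set) -- 47 left

47 voxels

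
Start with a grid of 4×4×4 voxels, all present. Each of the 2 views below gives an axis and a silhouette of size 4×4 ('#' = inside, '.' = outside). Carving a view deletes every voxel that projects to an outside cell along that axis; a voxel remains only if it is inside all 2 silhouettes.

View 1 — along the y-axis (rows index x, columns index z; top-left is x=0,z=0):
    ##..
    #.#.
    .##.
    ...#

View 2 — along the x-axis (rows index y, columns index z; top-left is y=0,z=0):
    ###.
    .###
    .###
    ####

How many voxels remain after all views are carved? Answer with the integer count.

remaining voxels: 23

start: 4×4×4 = 64 voxels
  1. axis=1 (XZ plane), |mask|=7  ⇒  voxels=28
  2. axis=0 (YZ plane), |mask|=13  ⇒  voxels=23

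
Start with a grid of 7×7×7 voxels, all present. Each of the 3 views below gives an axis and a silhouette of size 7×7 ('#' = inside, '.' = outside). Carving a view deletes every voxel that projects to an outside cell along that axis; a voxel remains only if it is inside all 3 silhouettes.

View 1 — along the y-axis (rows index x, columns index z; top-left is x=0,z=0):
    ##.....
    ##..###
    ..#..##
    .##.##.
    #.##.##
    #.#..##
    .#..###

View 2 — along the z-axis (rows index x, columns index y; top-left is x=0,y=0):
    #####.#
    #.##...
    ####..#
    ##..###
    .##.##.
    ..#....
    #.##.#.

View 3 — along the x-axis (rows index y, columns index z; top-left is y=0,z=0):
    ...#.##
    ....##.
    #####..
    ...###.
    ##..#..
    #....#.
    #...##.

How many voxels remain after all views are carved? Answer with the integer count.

|visual hull| = 42

initial block: 7^3 = 343
  1. axis=1 (XZ plane), |mask|=27  ⇒  voxels=189
  2. axis=2 (XY plane), |mask|=28  ⇒  voxels=102
  3. axis=0 (YZ plane), |mask|=21  ⇒  voxels=42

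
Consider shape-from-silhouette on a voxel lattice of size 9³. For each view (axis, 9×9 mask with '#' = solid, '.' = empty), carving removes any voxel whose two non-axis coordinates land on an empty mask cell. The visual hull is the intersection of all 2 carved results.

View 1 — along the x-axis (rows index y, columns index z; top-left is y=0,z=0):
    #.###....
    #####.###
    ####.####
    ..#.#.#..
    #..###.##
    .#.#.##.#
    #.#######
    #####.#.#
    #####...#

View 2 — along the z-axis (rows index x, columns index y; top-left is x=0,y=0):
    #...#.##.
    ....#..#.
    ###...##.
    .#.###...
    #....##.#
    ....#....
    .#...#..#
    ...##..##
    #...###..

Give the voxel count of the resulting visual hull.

188 voxels

start: 9×9×9 = 729 voxels
V1 x: intersect with YZ mask (55 set) -- 495 left
V2 z: intersect with XY mask (31 set) -- 188 left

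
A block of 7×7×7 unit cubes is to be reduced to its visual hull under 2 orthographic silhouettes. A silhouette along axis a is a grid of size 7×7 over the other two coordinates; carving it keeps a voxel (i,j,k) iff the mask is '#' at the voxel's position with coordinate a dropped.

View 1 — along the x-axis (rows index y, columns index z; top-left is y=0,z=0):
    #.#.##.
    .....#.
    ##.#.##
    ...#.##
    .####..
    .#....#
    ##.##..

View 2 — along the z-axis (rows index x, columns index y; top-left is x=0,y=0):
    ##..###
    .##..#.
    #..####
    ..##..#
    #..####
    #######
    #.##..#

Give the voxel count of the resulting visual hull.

|visual hull| = 108

before carving: 343 voxels (7×7×7)
V1 x: intersect with YZ mask (23 set) -- 161 left
V2 z: intersect with XY mask (32 set) -- 108 left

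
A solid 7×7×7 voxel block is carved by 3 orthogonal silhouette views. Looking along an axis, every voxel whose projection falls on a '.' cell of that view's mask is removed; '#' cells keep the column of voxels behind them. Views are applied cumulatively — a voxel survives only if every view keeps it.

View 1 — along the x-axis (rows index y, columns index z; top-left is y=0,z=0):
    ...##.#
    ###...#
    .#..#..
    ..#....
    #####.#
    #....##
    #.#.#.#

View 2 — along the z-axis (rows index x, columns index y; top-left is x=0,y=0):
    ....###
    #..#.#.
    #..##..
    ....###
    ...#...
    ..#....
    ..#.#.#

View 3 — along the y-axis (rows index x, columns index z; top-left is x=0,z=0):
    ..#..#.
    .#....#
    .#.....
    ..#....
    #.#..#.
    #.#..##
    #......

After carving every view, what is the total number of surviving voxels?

initial block: 7^3 = 343
[1] x-view keeps 23 columns → grid now 161
[2] z-view keeps 17 columns → grid now 58
[3] y-view keeps 14 columns → grid now 11

|visual hull| = 11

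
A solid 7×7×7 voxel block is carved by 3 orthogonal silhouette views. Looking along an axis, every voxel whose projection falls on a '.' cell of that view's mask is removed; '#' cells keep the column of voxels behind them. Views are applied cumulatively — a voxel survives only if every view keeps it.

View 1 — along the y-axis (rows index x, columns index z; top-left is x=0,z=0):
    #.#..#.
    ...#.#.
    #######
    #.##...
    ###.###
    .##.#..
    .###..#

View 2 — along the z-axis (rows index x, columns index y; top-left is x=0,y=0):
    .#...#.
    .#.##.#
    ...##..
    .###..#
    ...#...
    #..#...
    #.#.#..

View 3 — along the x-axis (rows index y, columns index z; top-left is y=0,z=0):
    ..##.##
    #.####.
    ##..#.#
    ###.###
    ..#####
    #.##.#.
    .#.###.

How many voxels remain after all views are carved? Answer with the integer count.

full grid |V| = 343
  1. axis=1 (XZ plane), |mask|=28  ⇒  voxels=196
  2. axis=2 (XY plane), |mask|=18  ⇒  voxels=64
  3. axis=0 (YZ plane), |mask|=32  ⇒  voxels=49

voxel count = 49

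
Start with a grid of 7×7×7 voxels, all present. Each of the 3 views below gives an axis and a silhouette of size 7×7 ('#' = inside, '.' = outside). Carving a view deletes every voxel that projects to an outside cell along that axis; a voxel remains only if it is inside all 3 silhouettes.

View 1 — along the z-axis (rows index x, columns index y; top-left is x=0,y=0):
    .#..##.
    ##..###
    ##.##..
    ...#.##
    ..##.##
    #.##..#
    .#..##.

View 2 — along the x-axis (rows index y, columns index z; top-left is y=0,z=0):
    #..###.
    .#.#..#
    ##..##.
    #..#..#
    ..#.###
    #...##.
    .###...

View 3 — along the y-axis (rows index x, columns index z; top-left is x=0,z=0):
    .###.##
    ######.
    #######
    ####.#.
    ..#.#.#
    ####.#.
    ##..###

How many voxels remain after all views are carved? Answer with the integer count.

start: 7×7×7 = 343 voxels
[1] z-view keeps 26 columns → grid now 182
[2] x-view keeps 24 columns → grid now 87
[3] y-view keeps 36 columns → grid now 66

66 voxels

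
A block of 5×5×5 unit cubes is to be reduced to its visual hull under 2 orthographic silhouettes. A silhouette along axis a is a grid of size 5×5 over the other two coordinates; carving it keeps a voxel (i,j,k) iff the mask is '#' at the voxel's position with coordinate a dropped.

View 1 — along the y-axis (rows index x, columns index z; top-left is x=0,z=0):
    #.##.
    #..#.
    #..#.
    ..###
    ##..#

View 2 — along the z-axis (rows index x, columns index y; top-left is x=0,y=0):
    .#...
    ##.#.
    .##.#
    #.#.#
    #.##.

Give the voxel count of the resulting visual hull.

initial block: 5^3 = 125
after view 1 [y-axis, 13 of 25 cells solid] → remaining = 65
after view 2 [z-axis, 13 of 25 cells solid] → remaining = 33

remaining voxels: 33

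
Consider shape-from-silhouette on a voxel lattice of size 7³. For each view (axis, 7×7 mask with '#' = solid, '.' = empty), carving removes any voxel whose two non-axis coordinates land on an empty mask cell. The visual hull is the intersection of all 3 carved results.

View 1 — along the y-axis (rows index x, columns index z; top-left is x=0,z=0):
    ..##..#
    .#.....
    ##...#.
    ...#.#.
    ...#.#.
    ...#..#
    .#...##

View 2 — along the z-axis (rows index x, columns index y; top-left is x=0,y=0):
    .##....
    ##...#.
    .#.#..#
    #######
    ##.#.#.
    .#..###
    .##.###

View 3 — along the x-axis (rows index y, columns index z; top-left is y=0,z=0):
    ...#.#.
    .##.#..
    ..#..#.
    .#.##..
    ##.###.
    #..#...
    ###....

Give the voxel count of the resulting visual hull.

before carving: 343 voxels (7×7×7)
carve view 1 (along y, XZ-mask fill 16/49): 112 voxels remain
carve view 2 (along z, XY-mask fill 28/49): 63 voxels remain
carve view 3 (along x, YZ-mask fill 20/49): 25 voxels remain

|visual hull| = 25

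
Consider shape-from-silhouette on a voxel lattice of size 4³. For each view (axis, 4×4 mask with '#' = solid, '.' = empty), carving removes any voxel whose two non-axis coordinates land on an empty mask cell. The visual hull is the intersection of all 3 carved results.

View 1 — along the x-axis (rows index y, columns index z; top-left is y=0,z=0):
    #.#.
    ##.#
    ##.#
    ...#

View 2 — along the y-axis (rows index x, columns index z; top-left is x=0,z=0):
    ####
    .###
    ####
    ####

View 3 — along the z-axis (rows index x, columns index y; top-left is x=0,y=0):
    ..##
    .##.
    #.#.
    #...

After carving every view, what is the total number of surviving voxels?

voxel count = 15

before carving: 64 voxels (4×4×4)
[1] x-view keeps 9 columns → grid now 36
[2] y-view keeps 15 columns → grid now 33
[3] z-view keeps 7 columns → grid now 15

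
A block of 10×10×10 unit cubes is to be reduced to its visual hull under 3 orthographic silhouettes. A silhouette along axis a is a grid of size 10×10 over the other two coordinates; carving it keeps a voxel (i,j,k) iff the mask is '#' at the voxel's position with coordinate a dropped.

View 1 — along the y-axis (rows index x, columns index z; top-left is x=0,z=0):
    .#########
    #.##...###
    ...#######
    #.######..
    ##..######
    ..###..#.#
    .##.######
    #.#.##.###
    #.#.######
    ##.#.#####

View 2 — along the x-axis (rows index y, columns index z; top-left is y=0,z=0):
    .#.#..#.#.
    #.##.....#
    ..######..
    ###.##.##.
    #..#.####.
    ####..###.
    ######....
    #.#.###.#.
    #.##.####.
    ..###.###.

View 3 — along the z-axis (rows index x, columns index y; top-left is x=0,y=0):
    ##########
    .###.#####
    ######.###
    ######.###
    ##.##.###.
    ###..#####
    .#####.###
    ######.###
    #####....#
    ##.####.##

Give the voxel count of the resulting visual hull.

start: 10×10×10 = 1000 voxels
  1. axis=1 (XZ plane), |mask|=73  ⇒  voxels=730
  2. axis=0 (YZ plane), |mask|=59  ⇒  voxels=424
  3. axis=2 (XY plane), |mask|=82  ⇒  voxels=352

|visual hull| = 352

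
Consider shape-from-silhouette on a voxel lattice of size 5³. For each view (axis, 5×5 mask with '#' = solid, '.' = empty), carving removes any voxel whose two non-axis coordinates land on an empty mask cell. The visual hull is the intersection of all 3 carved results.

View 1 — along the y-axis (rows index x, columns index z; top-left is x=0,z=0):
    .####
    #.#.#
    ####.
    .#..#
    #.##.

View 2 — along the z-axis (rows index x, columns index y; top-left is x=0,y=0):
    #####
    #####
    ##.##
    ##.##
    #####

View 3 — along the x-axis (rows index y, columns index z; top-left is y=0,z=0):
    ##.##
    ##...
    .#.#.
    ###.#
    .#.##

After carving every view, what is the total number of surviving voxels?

remaining voxels: 43

before carving: 125 voxels (5×5×5)
[1] y-view keeps 16 columns → grid now 80
[2] z-view keeps 23 columns → grid now 74
[3] x-view keeps 15 columns → grid now 43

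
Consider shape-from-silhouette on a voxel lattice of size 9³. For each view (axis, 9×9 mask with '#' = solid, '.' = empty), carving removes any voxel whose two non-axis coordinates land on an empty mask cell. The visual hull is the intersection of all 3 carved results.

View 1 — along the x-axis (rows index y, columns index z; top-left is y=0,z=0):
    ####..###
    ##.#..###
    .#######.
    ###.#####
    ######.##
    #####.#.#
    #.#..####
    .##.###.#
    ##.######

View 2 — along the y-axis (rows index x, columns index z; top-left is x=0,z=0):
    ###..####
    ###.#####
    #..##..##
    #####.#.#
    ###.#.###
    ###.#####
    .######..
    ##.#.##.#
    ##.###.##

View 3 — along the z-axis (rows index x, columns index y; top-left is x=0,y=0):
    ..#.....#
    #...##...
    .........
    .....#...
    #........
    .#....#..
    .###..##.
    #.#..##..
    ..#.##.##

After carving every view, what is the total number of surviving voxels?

122 voxels

full grid |V| = 729
V1 x: intersect with YZ mask (63 set) -- 567 left
V2 y: intersect with XZ mask (61 set) -- 432 left
V3 z: intersect with XY mask (23 set) -- 122 left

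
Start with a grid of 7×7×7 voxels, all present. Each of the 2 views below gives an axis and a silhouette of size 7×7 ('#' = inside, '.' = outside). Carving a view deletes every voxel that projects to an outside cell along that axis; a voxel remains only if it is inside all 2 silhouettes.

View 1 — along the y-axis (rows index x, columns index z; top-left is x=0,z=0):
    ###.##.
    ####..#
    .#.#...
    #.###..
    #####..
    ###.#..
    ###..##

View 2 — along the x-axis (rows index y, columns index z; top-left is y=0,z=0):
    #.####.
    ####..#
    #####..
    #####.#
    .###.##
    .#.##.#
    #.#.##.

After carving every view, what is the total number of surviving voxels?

voxel count = 154

full grid |V| = 343
step 1: project along y, AND mask (30/49) → |grid| = 210
step 2: project along x, AND mask (34/49) → |grid| = 154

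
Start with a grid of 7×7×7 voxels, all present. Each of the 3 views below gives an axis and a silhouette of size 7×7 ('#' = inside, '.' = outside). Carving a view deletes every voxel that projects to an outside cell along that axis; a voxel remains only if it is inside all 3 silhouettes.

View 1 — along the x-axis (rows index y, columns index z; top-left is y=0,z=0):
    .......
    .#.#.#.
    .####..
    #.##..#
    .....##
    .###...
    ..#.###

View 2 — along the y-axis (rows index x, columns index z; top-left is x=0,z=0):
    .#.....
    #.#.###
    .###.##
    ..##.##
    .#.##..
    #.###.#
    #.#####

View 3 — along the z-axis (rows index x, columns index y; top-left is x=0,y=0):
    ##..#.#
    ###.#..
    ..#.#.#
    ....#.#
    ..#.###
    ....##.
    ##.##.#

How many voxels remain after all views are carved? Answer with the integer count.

remaining voxels: 40

before carving: 343 voxels (7×7×7)
[1] x-view keeps 20 columns → grid now 140
[2] y-view keeps 29 columns → grid now 87
[3] z-view keeps 24 columns → grid now 40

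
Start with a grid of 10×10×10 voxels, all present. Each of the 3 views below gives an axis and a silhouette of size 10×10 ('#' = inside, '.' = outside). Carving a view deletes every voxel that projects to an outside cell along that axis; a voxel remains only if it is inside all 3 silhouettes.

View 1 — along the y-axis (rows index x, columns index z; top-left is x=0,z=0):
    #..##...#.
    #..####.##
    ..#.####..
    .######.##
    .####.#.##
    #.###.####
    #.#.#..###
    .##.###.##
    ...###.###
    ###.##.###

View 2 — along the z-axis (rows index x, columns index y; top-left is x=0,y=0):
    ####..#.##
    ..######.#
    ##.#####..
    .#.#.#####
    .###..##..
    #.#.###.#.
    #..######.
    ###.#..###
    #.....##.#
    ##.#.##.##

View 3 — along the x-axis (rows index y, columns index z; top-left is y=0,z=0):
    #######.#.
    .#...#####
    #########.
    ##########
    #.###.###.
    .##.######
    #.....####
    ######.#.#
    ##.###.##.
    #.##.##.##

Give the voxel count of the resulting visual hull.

313 voxels

before carving: 1000 voxels (10×10×10)
  1. axis=1 (XZ plane), |mask|=66  ⇒  voxels=660
  2. axis=2 (XY plane), |mask|=64  ⇒  voxels=422
  3. axis=0 (YZ plane), |mask|=75  ⇒  voxels=313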